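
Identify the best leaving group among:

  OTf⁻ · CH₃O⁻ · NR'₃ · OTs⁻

OTf⁻

A good leaving group is a weak base: the lower the pKₐ of its conjugate acid, the more readily it departs.
OTf⁻: pKₐ(CF₃SO₃H (triflic acid)) ≈ -14
OTs⁻: pKₐ(p-CH₃C₆H₄SO₃H (TsOH)) ≈ -2.8
NR'₃: pKₐ(R'₃NH⁺) ≈ 10.7
CH₃O⁻: pKₐ(CH₃OH) ≈ 15.5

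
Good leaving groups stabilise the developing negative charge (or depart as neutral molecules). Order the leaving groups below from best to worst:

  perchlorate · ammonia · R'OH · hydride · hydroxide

A good leaving group is a weak base: the lower the pKₐ of its conjugate acid, the more readily it departs.
perchlorate: pKₐ(HClO₄) ≈ -10 — extremely weak base; rarely used for safety reasons
R'OH: pKₐ(R'OH₂⁺) ≈ -2.4 — neutral; leaves from a protonated ether (an oxonium ion, R–O(H)R'⁺)
ammonia: pKₐ(NH₄⁺) ≈ 9.2 — neutral but moderately basic; leaves from R–NH₃⁺
hydroxide: pKₐ(H₂O) ≈ 15.7 — strong base; essentially never leaves without prior activation
hydride: pKₐ(H₂) ≈ 36 — extremely strong base; leaves only in special hydride-transfer contexts

perchlorate > R'OH > ammonia > hydroxide > hydride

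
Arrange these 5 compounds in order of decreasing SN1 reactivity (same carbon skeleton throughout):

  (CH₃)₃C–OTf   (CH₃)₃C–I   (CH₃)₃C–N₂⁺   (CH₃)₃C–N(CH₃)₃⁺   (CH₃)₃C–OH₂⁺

With the same alkyl group throughout, only the leaving group differentiates the rates.
A good leaving group is a weak base: the lower the pKₐ of its conjugate acid, the more readily it departs.
(CH₃)₃C–N₂⁺ loses N₂: no meaningful conjugate acid; N₂ departs as an exceptionally stable neutral molecule
(CH₃)₃C–OTf loses OTf⁻: pKₐ(CF₃SO₃H (triflic acid)) ≈ -14
(CH₃)₃C–I loses I⁻: pKₐ(HI) ≈ -10
(CH₃)₃C–OH₂⁺ loses H₂O: pKₐ(H₃O⁺) ≈ -1.7
(CH₃)₃C–N(CH₃)₃⁺ loses NR'₃: pKₐ(R'₃NH⁺) ≈ 10.7

(CH₃)₃C–N₂⁺ > (CH₃)₃C–OTf > (CH₃)₃C–I > (CH₃)₃C–OH₂⁺ > (CH₃)₃C–N(CH₃)₃⁺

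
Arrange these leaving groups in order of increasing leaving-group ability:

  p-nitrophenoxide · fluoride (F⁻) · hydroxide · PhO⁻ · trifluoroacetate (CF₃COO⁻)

A good leaving group is a weak base: the lower the pKₐ of its conjugate acid, the more readily it departs.
trifluoroacetate (CF₃COO⁻): pKₐ(CF₃COOH) ≈ 0.2 — strongly electron-withdrawing CF₃ stabilises the carboxylate
fluoride (F⁻): pKₐ(HF) ≈ 3.2 — small and strongly basic; the poor halide leaving group
p-nitrophenoxide: pKₐ(p-nitrophenol) ≈ 7.2 — nitro group delocalises the charge; the classic chromogenic LG
PhO⁻: pKₐ(C₆H₅OH (phenol)) ≈ 10
hydroxide: pKₐ(H₂O) ≈ 15.7 — strong base; essentially never leaves without prior activation
Listed from poorest to best leaving group as asked.

hydroxide < PhO⁻ < p-nitrophenoxide < fluoride (F⁻) < trifluoroacetate (CF₃COO⁻)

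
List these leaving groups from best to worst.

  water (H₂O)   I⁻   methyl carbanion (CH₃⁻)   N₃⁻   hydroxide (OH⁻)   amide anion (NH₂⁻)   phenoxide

I⁻ > water (H₂O) > N₃⁻ > phenoxide > hydroxide (OH⁻) > amide anion (NH₂⁻) > methyl carbanion (CH₃⁻)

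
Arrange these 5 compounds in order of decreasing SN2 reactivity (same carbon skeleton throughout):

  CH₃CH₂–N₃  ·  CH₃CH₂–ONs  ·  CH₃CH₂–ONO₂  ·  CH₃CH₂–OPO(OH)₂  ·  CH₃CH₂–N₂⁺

The skeletons are identical, so relative rate is governed entirely by leaving-group ability.
A good leaving group is a weak base: the lower the pKₐ of its conjugate acid, the more readily it departs.
CH₃CH₂–N₂⁺ loses N₂: no meaningful conjugate acid; N₂ departs as an exceptionally stable neutral molecule
CH₃CH₂–ONs loses ONs⁻: pKₐ(p-O₂NC₆H₄SO₃H) ≈ -3.5
CH₃CH₂–ONO₂ loses NO₃⁻: pKₐ(HNO₃) ≈ -1.3
CH₃CH₂–OPO(OH)₂ loses H₂PO₄⁻: pKₐ(H₃PO₄) ≈ 2.1
CH₃CH₂–N₃ loses N₃⁻: pKₐ(HN₃) ≈ 4.7

CH₃CH₂–N₂⁺ > CH₃CH₂–ONs > CH₃CH₂–ONO₂ > CH₃CH₂–OPO(OH)₂ > CH₃CH₂–N₃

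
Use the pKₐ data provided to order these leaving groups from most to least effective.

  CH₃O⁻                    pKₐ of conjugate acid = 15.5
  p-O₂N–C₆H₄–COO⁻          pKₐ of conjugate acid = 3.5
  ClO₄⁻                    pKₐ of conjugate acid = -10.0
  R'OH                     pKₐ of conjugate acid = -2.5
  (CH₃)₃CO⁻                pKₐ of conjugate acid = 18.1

Lower conjugate-acid pKₐ ⇒ weaker base ⇒ better leaving group.
Sorting by the given values: ClO₄⁻ (-10.0), R'OH (-2.5), p-O₂N–C₆H₄–COO⁻ (3.5), CH₃O⁻ (15.5), (CH₃)₃CO⁻ (18.1).

ClO₄⁻ > R'OH > p-O₂N–C₆H₄–COO⁻ > CH₃O⁻ > (CH₃)₃CO⁻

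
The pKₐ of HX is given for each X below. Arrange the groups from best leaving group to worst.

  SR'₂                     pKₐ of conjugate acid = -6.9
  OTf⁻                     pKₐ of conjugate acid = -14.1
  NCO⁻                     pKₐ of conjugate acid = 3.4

Lower conjugate-acid pKₐ ⇒ weaker base ⇒ better leaving group.
Sorting by the given values: OTf⁻ (-14.1), SR'₂ (-6.9), NCO⁻ (3.4).

OTf⁻ > SR'₂ > NCO⁻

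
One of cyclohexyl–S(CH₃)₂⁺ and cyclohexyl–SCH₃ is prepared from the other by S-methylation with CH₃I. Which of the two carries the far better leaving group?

From cyclohexyl–SCH₃ the departing group would be RS⁻ (pKₐ(RSH (a thiol)) ≈ 10.5). Moderately basic; rarely leaves without activation.
From cyclohexyl–S(CH₃)₂⁺ the leaving group is SR'₂ (pKₐ(R'₂SH⁺) ≈ -7). Neutral; leaves from a sulfonium salt (R–SR'₂⁺).
S-methylation with CH₃I works by allowing neutral dimethyl sulfide, rather than methanethiolate, to depart, making cyclohexyl–S(CH₃)₂⁺ enormously more reactive.

cyclohexyl–S(CH₃)₂⁺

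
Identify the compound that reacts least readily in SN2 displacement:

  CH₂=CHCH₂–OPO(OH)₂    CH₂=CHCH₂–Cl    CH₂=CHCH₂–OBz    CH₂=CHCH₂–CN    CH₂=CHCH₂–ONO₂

With the same alkyl group throughout, only the leaving group differentiates the rates.
Rank by basicity of the departing species: weakest base leaves most easily.
CH₂=CHCH₂–Cl loses Cl⁻: pKₐ(HCl) ≈ -7
CH₂=CHCH₂–ONO₂ loses NO₃⁻: pKₐ(HNO₃) ≈ -1.3
CH₂=CHCH₂–OPO(OH)₂ loses H₂PO₄⁻: pKₐ(H₃PO₄) ≈ 2.1
CH₂=CHCH₂–OBz loses PhCOO⁻: pKₐ(C₆H₅COOH) ≈ 4.2
CH₂=CHCH₂–CN loses CN⁻: pKₐ(HCN) ≈ 9.2

CH₂=CHCH₂–CN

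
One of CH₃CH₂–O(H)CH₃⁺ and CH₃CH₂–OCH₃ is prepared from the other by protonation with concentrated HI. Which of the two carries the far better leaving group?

From CH₃CH₂–OCH₃ the departing group would be CH₃O⁻ (pKₐ(CH₃OH) ≈ 15.5). Strong base; alkoxides do not leave unassisted.
From CH₃CH₂–O(H)CH₃⁺ the leaving group is R'OH (pKₐ(R'OH₂⁺) ≈ -2.4). Neutral; leaves from a protonated ether (an oxonium ion, R–O(H)R'⁺).
Protonation with concentrated HI works by allowing neutral methanol, rather than methoxide, to depart, making CH₃CH₂–O(H)CH₃⁺ enormously more reactive.

CH₃CH₂–O(H)CH₃⁺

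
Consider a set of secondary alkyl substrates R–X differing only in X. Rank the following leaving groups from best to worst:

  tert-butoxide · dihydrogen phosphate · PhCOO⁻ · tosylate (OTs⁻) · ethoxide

tosylate (OTs⁻) > dihydrogen phosphate > PhCOO⁻ > ethoxide > tert-butoxide

The more stable X⁻ (or X) is on its own — i.e. the weaker a base it is — the better a leaving group it makes.
tosylate (OTs⁻): pKₐ(p-CH₃C₆H₄SO₃H (TsOH)) ≈ -2.8 — resonance-delocalised arenesulfonate
dihydrogen phosphate: pKₐ(H₃PO₄) ≈ 2.1
PhCOO⁻: pKₐ(C₆H₅COOH) ≈ 4.2 — aryl carboxylate
ethoxide: pKₐ(CH₃CH₂OH) ≈ 16
tert-butoxide: pKₐ(t-BuOH) ≈ 18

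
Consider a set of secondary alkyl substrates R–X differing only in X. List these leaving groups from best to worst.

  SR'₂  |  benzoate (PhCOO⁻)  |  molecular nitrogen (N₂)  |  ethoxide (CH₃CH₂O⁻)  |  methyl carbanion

The more stable X⁻ (or X) is on its own — i.e. the weaker a base it is — the better a leaving group it makes.
molecular nitrogen (N₂): no meaningful conjugate acid; N₂ departs as an exceptionally stable neutral molecule
SR'₂: pKₐ(R'₂SH⁺) ≈ -7
benzoate (PhCOO⁻): pKₐ(C₆H₅COOH) ≈ 4.2
ethoxide (CH₃CH₂O⁻): pKₐ(CH₃CH₂OH) ≈ 16
methyl carbanion: pKₐ(CH₄) ≈ 48

molecular nitrogen (N₂) > SR'₂ > benzoate (PhCOO⁻) > ethoxide (CH₃CH₂O⁻) > methyl carbanion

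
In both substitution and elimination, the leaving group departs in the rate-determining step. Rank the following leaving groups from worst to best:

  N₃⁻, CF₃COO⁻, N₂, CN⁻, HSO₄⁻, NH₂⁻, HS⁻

NH₂⁻ < CN⁻ < HS⁻ < N₃⁻ < CF₃COO⁻ < HSO₄⁻ < N₂

Rank by basicity of the departing species: weakest base leaves most easily.
N₂: no meaningful conjugate acid; N₂ departs as an exceptionally stable neutral molecule
HSO₄⁻: pKₐ(H₂SO₄) ≈ -3
CF₃COO⁻: pKₐ(CF₃COOH) ≈ 0.2
N₃⁻: pKₐ(HN₃) ≈ 4.7
HS⁻: pKₐ(H₂S) ≈ 7
CN⁻: pKₐ(HCN) ≈ 9.2
NH₂⁻: pKₐ(NH₃) ≈ 38
Listed from poorest to best leaving group as asked.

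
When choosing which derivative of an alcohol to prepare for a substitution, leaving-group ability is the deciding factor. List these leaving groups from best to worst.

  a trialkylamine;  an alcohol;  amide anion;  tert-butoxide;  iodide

iodide > an alcohol > a trialkylamine > tert-butoxide > amide anion

A good leaving group is a weak base: the lower the pKₐ of its conjugate acid, the more readily it departs.
iodide: pKₐ(HI) ≈ -10
an alcohol: pKₐ(R'OH₂⁺) ≈ -2.4
a trialkylamine: pKₐ(R'₃NH⁺) ≈ 10.7
tert-butoxide: pKₐ(t-BuOH) ≈ 18
amide anion: pKₐ(NH₃) ≈ 38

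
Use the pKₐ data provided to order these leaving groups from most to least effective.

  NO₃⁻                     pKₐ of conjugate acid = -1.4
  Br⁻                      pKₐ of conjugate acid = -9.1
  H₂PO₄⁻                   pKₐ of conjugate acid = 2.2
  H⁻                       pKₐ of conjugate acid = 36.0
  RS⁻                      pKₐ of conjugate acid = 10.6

Lower conjugate-acid pKₐ ⇒ weaker base ⇒ better leaving group.
Sorting by the given values: Br⁻ (-9.1), NO₃⁻ (-1.4), H₂PO₄⁻ (2.2), RS⁻ (10.6), H⁻ (36.0).

Br⁻ > NO₃⁻ > H₂PO₄⁻ > RS⁻ > H⁻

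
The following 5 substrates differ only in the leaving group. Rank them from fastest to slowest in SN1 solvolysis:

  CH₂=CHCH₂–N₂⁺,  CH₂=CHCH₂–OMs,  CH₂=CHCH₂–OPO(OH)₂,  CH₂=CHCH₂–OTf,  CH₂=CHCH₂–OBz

Same R in every case — rank the leaving groups.
Rank by basicity of the departing species: weakest base leaves most easily.
CH₂=CHCH₂–N₂⁺ loses N₂: no meaningful conjugate acid; N₂ departs as an exceptionally stable neutral molecule
CH₂=CHCH₂–OTf loses OTf⁻: pKₐ(CF₃SO₃H (triflic acid)) ≈ -14
CH₂=CHCH₂–OMs loses OMs⁻: pKₐ(CH₃SO₃H (MsOH)) ≈ -1.9
CH₂=CHCH₂–OPO(OH)₂ loses H₂PO₄⁻: pKₐ(H₃PO₄) ≈ 2.1
CH₂=CHCH₂–OBz loses PhCOO⁻: pKₐ(C₆H₅COOH) ≈ 4.2

CH₂=CHCH₂–N₂⁺ > CH₂=CHCH₂–OTf > CH₂=CHCH₂–OMs > CH₂=CHCH₂–OPO(OH)₂ > CH₂=CHCH₂–OBz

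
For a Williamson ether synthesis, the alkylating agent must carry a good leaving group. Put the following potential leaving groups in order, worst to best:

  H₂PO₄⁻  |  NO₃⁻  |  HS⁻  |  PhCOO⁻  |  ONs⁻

HS⁻ < PhCOO⁻ < H₂PO₄⁻ < NO₃⁻ < ONs⁻

A good leaving group is a weak base: the lower the pKₐ of its conjugate acid, the more readily it departs.
ONs⁻: pKₐ(p-O₂NC₆H₄SO₃H) ≈ -3.5
NO₃⁻: pKₐ(HNO₃) ≈ -1.3
H₂PO₄⁻: pKₐ(H₃PO₄) ≈ 2.1
PhCOO⁻: pKₐ(C₆H₅COOH) ≈ 4.2
HS⁻: pKₐ(H₂S) ≈ 7
Reversing gives the worst-to-best order requested.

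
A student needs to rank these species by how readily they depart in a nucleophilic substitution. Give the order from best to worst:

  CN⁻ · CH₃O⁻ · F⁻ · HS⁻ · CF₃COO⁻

CF₃COO⁻ > F⁻ > HS⁻ > CN⁻ > CH₃O⁻

CF₃COO⁻: pKₐ(CF₃COOH) ≈ 0.2
F⁻: pKₐ(HF) ≈ 3.2
HS⁻: pKₐ(H₂S) ≈ 7
CN⁻: pKₐ(HCN) ≈ 9.2
CH₃O⁻: pKₐ(CH₃OH) ≈ 15.5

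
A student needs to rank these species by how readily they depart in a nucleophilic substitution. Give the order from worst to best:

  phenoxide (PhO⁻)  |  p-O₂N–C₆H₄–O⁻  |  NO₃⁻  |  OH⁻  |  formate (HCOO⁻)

OH⁻ < phenoxide (PhO⁻) < p-O₂N–C₆H₄–O⁻ < formate (HCOO⁻) < NO₃⁻

Leaving-group ability tracks the stability of the departed species; conjugate-acid pKₐ is the usual yardstick (lower pKₐ → better LG).
NO₃⁻: pKₐ(HNO₃) ≈ -1.3 — resonance-delocalised over three oxygens
formate (HCOO⁻): pKₐ(HCOOH) ≈ 3.8
p-O₂N–C₆H₄–O⁻: pKₐ(p-nitrophenol) ≈ 7.2 — nitro group delocalises the charge; the classic chromogenic LG
phenoxide (PhO⁻): pKₐ(C₆H₅OH (phenol)) ≈ 10 — resonance into the ring helps, but still a poor LG
OH⁻: pKₐ(H₂O) ≈ 15.7 — strong base; essentially never leaves without prior activation
Reversing gives the worst-to-best order requested.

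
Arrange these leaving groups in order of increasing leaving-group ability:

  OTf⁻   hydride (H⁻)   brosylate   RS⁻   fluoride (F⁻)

hydride (H⁻) < RS⁻ < fluoride (F⁻) < brosylate < OTf⁻

OTf⁻: pKₐ(CF₃SO₃H (triflic acid)) ≈ -14 — charge spread over three oxygens and a CF₃ group; the premier leaving group in synthesis
brosylate: pKₐ(p-BrC₆H₄SO₃H) ≈ -2.8 — arenesulfonate with a p-bromo substituent
fluoride (F⁻): pKₐ(HF) ≈ 3.2 — small and strongly basic; the poor halide leaving group
RS⁻: pKₐ(RSH (a thiol)) ≈ 10.5 — moderately basic; rarely leaves without activation
hydride (H⁻): pKₐ(H₂) ≈ 36 — extremely strong base; leaves only in special hydride-transfer contexts
Listed from poorest to best leaving group as asked.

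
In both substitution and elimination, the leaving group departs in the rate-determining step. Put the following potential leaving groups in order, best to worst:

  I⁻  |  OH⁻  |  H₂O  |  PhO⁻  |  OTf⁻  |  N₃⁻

OTf⁻ > I⁻ > H₂O > N₃⁻ > PhO⁻ > OH⁻

A good leaving group is a weak base: the lower the pKₐ of its conjugate acid, the more readily it departs.
OTf⁻: pKₐ(CF₃SO₃H (triflic acid)) ≈ -14 — charge spread over three oxygens and a CF₃ group; the premier leaving group in synthesis
I⁻: pKₐ(HI) ≈ -10 — large, highly polarisable; very weak base
H₂O: pKₐ(H₃O⁺) ≈ -1.7
N₃⁻: pKₐ(HN₃) ≈ 4.7 — linear, resonance-stabilised
PhO⁻: pKₐ(C₆H₅OH (phenol)) ≈ 10
OH⁻: pKₐ(H₂O) ≈ 15.7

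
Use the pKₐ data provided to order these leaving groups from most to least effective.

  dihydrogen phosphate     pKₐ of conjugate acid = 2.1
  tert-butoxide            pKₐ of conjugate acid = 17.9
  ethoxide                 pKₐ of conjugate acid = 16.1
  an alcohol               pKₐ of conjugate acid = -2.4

Lower conjugate-acid pKₐ ⇒ weaker base ⇒ better leaving group.
Sorting by the given values: an alcohol (-2.4), dihydrogen phosphate (2.1), ethoxide (16.1), tert-butoxide (17.9).

an alcohol > dihydrogen phosphate > ethoxide > tert-butoxide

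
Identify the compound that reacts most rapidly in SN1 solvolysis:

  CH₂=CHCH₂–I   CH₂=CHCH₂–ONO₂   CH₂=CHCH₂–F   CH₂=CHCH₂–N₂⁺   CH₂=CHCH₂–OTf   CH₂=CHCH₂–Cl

CH₂=CHCH₂–N₂⁺

With the same alkyl group throughout, only the leaving group differentiates the rates.
Leaving-group ability tracks the stability of the departed species; conjugate-acid pKₐ is the usual yardstick (lower pKₐ → better LG).
CH₂=CHCH₂–N₂⁺ loses N₂: no meaningful conjugate acid; N₂ departs as an exceptionally stable neutral molecule
CH₂=CHCH₂–OTf loses OTf⁻: pKₐ(CF₃SO₃H (triflic acid)) ≈ -14
CH₂=CHCH₂–I loses I⁻: pKₐ(HI) ≈ -10
CH₂=CHCH₂–Cl loses Cl⁻: pKₐ(HCl) ≈ -7
CH₂=CHCH₂–ONO₂ loses NO₃⁻: pKₐ(HNO₃) ≈ -1.3
CH₂=CHCH₂–F loses F⁻: pKₐ(HF) ≈ 3.2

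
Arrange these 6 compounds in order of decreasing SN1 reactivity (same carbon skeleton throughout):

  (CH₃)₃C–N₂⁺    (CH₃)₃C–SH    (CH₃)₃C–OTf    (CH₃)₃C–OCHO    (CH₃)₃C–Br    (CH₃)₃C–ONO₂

The skeletons are identical, so relative rate is governed entirely by leaving-group ability.
Rank by basicity of the departing species: weakest base leaves most easily.
(CH₃)₃C–N₂⁺ loses N₂: no meaningful conjugate acid; N₂ departs as an exceptionally stable neutral molecule
(CH₃)₃C–OTf loses OTf⁻: pKₐ(CF₃SO₃H (triflic acid)) ≈ -14
(CH₃)₃C–Br loses Br⁻: pKₐ(HBr) ≈ -9
(CH₃)₃C–ONO₂ loses NO₃⁻: pKₐ(HNO₃) ≈ -1.3
(CH₃)₃C–OCHO loses HCOO⁻: pKₐ(HCOOH) ≈ 3.8
(CH₃)₃C–SH loses HS⁻: pKₐ(H₂S) ≈ 7

(CH₃)₃C–N₂⁺ > (CH₃)₃C–OTf > (CH₃)₃C–Br > (CH₃)₃C–ONO₂ > (CH₃)₃C–OCHO > (CH₃)₃C–SH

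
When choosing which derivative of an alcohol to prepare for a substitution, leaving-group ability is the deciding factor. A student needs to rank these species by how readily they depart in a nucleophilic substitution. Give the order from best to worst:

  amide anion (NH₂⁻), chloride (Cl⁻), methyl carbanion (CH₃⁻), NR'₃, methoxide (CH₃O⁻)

chloride (Cl⁻) > NR'₃ > methoxide (CH₃O⁻) > amide anion (NH₂⁻) > methyl carbanion (CH₃⁻)

Rank by basicity of the departing species: weakest base leaves most easily.
chloride (Cl⁻): pKₐ(HCl) ≈ -7
NR'₃: pKₐ(R'₃NH⁺) ≈ 10.7
methoxide (CH₃O⁻): pKₐ(CH₃OH) ≈ 15.5
amide anion (NH₂⁻): pKₐ(NH₃) ≈ 38
methyl carbanion (CH₃⁻): pKₐ(CH₄) ≈ 48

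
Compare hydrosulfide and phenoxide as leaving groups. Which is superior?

hydrosulfide is the better leaving group.
pKₐ(H₂S) ≈ 7 versus pKₐ(C₆H₅OH (phenol)) ≈ 10: hydrosulfide is the much weaker base.
Larger and more polarisable than the oxygen analogue.

hydrosulfide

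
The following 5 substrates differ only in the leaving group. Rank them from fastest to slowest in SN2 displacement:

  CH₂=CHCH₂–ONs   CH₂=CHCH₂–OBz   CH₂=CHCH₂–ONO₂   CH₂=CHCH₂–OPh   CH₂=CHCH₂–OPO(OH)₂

CH₂=CHCH₂–ONs > CH₂=CHCH₂–ONO₂ > CH₂=CHCH₂–OPO(OH)₂ > CH₂=CHCH₂–OBz > CH₂=CHCH₂–OPh

Same R in every case — rank the leaving groups.
Leaving-group ability tracks the stability of the departed species; conjugate-acid pKₐ is the usual yardstick (lower pKₐ → better LG).
CH₂=CHCH₂–ONs loses ONs⁻: pKₐ(p-O₂NC₆H₄SO₃H) ≈ -3.5
CH₂=CHCH₂–ONO₂ loses NO₃⁻: pKₐ(HNO₃) ≈ -1.3
CH₂=CHCH₂–OPO(OH)₂ loses H₂PO₄⁻: pKₐ(H₃PO₄) ≈ 2.1
CH₂=CHCH₂–OBz loses PhCOO⁻: pKₐ(C₆H₅COOH) ≈ 4.2
CH₂=CHCH₂–OPh loses PhO⁻: pKₐ(C₆H₅OH (phenol)) ≈ 10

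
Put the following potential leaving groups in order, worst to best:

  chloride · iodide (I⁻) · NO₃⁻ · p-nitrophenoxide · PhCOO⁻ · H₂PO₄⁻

A good leaving group is a weak base: the lower the pKₐ of its conjugate acid, the more readily it departs.
iodide (I⁻): pKₐ(HI) ≈ -10
chloride: pKₐ(HCl) ≈ -7
NO₃⁻: pKₐ(HNO₃) ≈ -1.3
H₂PO₄⁻: pKₐ(H₃PO₄) ≈ 2.1
PhCOO⁻: pKₐ(C₆H₅COOH) ≈ 4.2
p-nitrophenoxide: pKₐ(p-nitrophenol) ≈ 7.2
The question asks for worst first, so the sequence is read in increasing leaving-group ability.

p-nitrophenoxide < PhCOO⁻ < H₂PO₄⁻ < NO₃⁻ < chloride < iodide (I⁻)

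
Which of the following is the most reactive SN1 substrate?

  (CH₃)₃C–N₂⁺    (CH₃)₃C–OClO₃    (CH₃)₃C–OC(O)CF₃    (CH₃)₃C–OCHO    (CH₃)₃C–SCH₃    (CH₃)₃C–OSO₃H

(CH₃)₃C–N₂⁺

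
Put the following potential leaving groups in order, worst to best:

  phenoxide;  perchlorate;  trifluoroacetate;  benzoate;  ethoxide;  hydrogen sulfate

perchlorate: pKₐ(HClO₄) ≈ -10 — extremely weak base; rarely used for safety reasons
hydrogen sulfate: pKₐ(H₂SO₄) ≈ -3 — conjugate base of a strong mineral acid
trifluoroacetate: pKₐ(CF₃COOH) ≈ 0.2
benzoate: pKₐ(C₆H₅COOH) ≈ 4.2 — aryl carboxylate
phenoxide: pKₐ(C₆H₅OH (phenol)) ≈ 10 — resonance into the ring helps, but still a poor LG
ethoxide: pKₐ(CH₃CH₂OH) ≈ 16
Listed from poorest to best leaving group as asked.

ethoxide < phenoxide < benzoate < trifluoroacetate < hydrogen sulfate < perchlorate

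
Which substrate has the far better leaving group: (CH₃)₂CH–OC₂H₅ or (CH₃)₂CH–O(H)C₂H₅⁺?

From (CH₃)₂CH–OC₂H₅ the departing group would be CH₃CH₂O⁻ (pKₐ(CH₃CH₂OH) ≈ 16). Strong base; alkoxides do not leave unassisted.
From (CH₃)₂CH–O(H)C₂H₅⁺ the leaving group is R'OH (pKₐ(R'OH₂⁺) ≈ -2.4). Neutral; leaves from a protonated ether (an oxonium ion, R–O(H)R'⁺).
(In practice (CH₃)₂CH–O(H)C₂H₅⁺ is made from (CH₃)₂CH–OC₂H₅ by protonation with concentrated HBr, allowing neutral ethanol, rather than ethoxide, to depart.)

(CH₃)₂CH–O(H)C₂H₅⁺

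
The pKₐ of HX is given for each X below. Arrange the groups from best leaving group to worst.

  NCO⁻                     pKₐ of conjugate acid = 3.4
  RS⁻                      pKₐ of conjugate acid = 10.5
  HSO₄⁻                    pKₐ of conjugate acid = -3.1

HSO₄⁻ > NCO⁻ > RS⁻

Lower conjugate-acid pKₐ ⇒ weaker base ⇒ better leaving group.
Sorting by the given values: HSO₄⁻ (-3.1), NCO⁻ (3.4), RS⁻ (10.5).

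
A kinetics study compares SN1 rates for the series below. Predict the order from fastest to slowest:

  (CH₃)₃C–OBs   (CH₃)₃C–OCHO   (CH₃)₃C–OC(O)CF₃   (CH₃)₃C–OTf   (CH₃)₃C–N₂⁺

(CH₃)₃C–N₂⁺ > (CH₃)₃C–OTf > (CH₃)₃C–OBs > (CH₃)₃C–OC(O)CF₃ > (CH₃)₃C–OCHO

Identical carbon frameworks mean the comparison reduces to leaving-group quality.
Leaving-group ability tracks the stability of the departed species; conjugate-acid pKₐ is the usual yardstick (lower pKₐ → better LG).
(CH₃)₃C–N₂⁺ loses N₂: no meaningful conjugate acid; N₂ departs as an exceptionally stable neutral molecule
(CH₃)₃C–OTf loses OTf⁻: pKₐ(CF₃SO₃H (triflic acid)) ≈ -14
(CH₃)₃C–OBs loses OBs⁻: pKₐ(p-BrC₆H₄SO₃H) ≈ -2.8
(CH₃)₃C–OC(O)CF₃ loses CF₃COO⁻: pKₐ(CF₃COOH) ≈ 0.2
(CH₃)₃C–OCHO loses HCOO⁻: pKₐ(HCOOH) ≈ 3.8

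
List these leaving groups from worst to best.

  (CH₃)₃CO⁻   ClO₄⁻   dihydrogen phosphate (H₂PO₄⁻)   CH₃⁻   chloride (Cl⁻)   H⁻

CH₃⁻ < H⁻ < (CH₃)₃CO⁻ < dihydrogen phosphate (H₂PO₄⁻) < chloride (Cl⁻) < ClO₄⁻

ClO₄⁻: pKₐ(HClO₄) ≈ -10 — extremely weak base; rarely used for safety reasons
chloride (Cl⁻): pKₐ(HCl) ≈ -7 — moderately weak base
dihydrogen phosphate (H₂PO₄⁻): pKₐ(H₃PO₄) ≈ 2.1 — moderate base; biological leaving group after further activation
(CH₃)₃CO⁻: pKₐ(t-BuOH) ≈ 18 — bulky, strongly basic alkoxide
H⁻: pKₐ(H₂) ≈ 36 — extremely strong base; leaves only in special hydride-transfer contexts
CH₃⁻: pKₐ(CH₄) ≈ 48
Reversing gives the worst-to-best order requested.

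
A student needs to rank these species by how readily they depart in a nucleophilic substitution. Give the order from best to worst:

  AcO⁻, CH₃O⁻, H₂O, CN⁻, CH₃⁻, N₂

A good leaving group is a weak base: the lower the pKₐ of its conjugate acid, the more readily it departs.
N₂: no meaningful conjugate acid; N₂ departs as an exceptionally stable neutral molecule
H₂O: pKₐ(H₃O⁺) ≈ -1.7
AcO⁻: pKₐ(CH₃COOH) ≈ 4.8 — resonance-stabilised but still a weak base
CN⁻: pKₐ(HCN) ≈ 9.2
CH₃O⁻: pKₐ(CH₃OH) ≈ 15.5 — strong base; alkoxides do not leave unassisted
CH₃⁻: pKₐ(CH₄) ≈ 48

N₂ > H₂O > AcO⁻ > CN⁻ > CH₃O⁻ > CH₃⁻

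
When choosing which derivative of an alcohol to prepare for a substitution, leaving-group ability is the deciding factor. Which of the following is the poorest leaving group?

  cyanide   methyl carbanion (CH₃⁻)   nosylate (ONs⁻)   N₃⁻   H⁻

methyl carbanion (CH₃⁻)

The more stable X⁻ (or X) is on its own — i.e. the weaker a base it is — the better a leaving group it makes.
nosylate (ONs⁻): pKₐ(p-O₂NC₆H₄SO₃H) ≈ -3.5
N₃⁻: pKₐ(HN₃) ≈ 4.7
cyanide: pKₐ(HCN) ≈ 9.2
H⁻: pKₐ(H₂) ≈ 36
methyl carbanion (CH₃⁻): pKₐ(CH₄) ≈ 48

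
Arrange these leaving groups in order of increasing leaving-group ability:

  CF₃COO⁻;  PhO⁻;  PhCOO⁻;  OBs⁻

PhO⁻ < PhCOO⁻ < CF₃COO⁻ < OBs⁻

The more stable X⁻ (or X) is on its own — i.e. the weaker a base it is — the better a leaving group it makes.
OBs⁻: pKₐ(p-BrC₆H₄SO₃H) ≈ -2.8
CF₃COO⁻: pKₐ(CF₃COOH) ≈ 0.2
PhCOO⁻: pKₐ(C₆H₅COOH) ≈ 4.2 — aryl carboxylate
PhO⁻: pKₐ(C₆H₅OH (phenol)) ≈ 10 — resonance into the ring helps, but still a poor LG
The question asks for worst first, so the sequence is read in increasing leaving-group ability.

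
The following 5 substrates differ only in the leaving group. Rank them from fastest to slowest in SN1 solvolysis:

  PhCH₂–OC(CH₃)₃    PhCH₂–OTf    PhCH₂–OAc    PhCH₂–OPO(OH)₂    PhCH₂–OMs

PhCH₂–OTf > PhCH₂–OMs > PhCH₂–OPO(OH)₂ > PhCH₂–OAc > PhCH₂–OC(CH₃)₃

Identical carbon frameworks mean the comparison reduces to leaving-group quality.
The more stable X⁻ (or X) is on its own — i.e. the weaker a base it is — the better a leaving group it makes.
PhCH₂–OTf loses OTf⁻: pKₐ(CF₃SO₃H (triflic acid)) ≈ -14
PhCH₂–OMs loses OMs⁻: pKₐ(CH₃SO₃H (MsOH)) ≈ -1.9
PhCH₂–OPO(OH)₂ loses H₂PO₄⁻: pKₐ(H₃PO₄) ≈ 2.1
PhCH₂–OAc loses AcO⁻: pKₐ(CH₃COOH) ≈ 4.8
PhCH₂–OC(CH₃)₃ loses (CH₃)₃CO⁻: pKₐ(t-BuOH) ≈ 18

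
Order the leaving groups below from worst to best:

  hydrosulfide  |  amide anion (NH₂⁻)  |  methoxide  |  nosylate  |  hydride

amide anion (NH₂⁻) < hydride < methoxide < hydrosulfide < nosylate

nosylate: pKₐ(p-O₂NC₆H₄SO₃H) ≈ -3.5
hydrosulfide: pKₐ(H₂S) ≈ 7
methoxide: pKₐ(CH₃OH) ≈ 15.5
hydride: pKₐ(H₂) ≈ 36
amide anion (NH₂⁻): pKₐ(NH₃) ≈ 38
The question asks for worst first, so the sequence is read in increasing leaving-group ability.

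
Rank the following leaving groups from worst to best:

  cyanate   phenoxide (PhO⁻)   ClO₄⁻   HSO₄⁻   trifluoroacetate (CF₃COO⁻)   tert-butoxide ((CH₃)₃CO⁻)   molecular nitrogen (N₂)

tert-butoxide ((CH₃)₃CO⁻) < phenoxide (PhO⁻) < cyanate < trifluoroacetate (CF₃COO⁻) < HSO₄⁻ < ClO₄⁻ < molecular nitrogen (N₂)

molecular nitrogen (N₂): no meaningful conjugate acid; N₂ departs as an exceptionally stable neutral molecule
ClO₄⁻: pKₐ(HClO₄) ≈ -10
HSO₄⁻: pKₐ(H₂SO₄) ≈ -3 — conjugate base of a strong mineral acid
trifluoroacetate (CF₃COO⁻): pKₐ(CF₃COOH) ≈ 0.2 — strongly electron-withdrawing CF₃ stabilises the carboxylate
cyanate: pKₐ(HOCN) ≈ 3.5 — resonance between N and O
phenoxide (PhO⁻): pKₐ(C₆H₅OH (phenol)) ≈ 10 — resonance into the ring helps, but still a poor LG
tert-butoxide ((CH₃)₃CO⁻): pKₐ(t-BuOH) ≈ 18 — bulky, strongly basic alkoxide
Listed from poorest to best leaving group as asked.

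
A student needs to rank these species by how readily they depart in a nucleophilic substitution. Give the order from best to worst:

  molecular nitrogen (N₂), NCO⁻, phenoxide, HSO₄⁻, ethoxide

Rank by basicity of the departing species: weakest base leaves most easily.
molecular nitrogen (N₂): no meaningful conjugate acid; N₂ departs as an exceptionally stable neutral molecule
HSO₄⁻: pKₐ(H₂SO₄) ≈ -3 — conjugate base of a strong mineral acid
NCO⁻: pKₐ(HOCN) ≈ 3.5
phenoxide: pKₐ(C₆H₅OH (phenol)) ≈ 10 — resonance into the ring helps, but still a poor LG
ethoxide: pKₐ(CH₃CH₂OH) ≈ 16 — strong base; alkoxides do not leave unassisted

molecular nitrogen (N₂) > HSO₄⁻ > NCO⁻ > phenoxide > ethoxide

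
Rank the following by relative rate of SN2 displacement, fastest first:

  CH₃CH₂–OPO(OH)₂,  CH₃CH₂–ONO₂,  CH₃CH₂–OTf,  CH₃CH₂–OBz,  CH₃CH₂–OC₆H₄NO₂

Same R in every case — rank the leaving groups.
Rank by basicity of the departing species: weakest base leaves most easily.
CH₃CH₂–OTf loses OTf⁻: pKₐ(CF₃SO₃H (triflic acid)) ≈ -14
CH₃CH₂–ONO₂ loses NO₃⁻: pKₐ(HNO₃) ≈ -1.3
CH₃CH₂–OPO(OH)₂ loses H₂PO₄⁻: pKₐ(H₃PO₄) ≈ 2.1
CH₃CH₂–OBz loses PhCOO⁻: pKₐ(C₆H₅COOH) ≈ 4.2
CH₃CH₂–OC₆H₄NO₂ loses p-O₂N–C₆H₄–O⁻: pKₐ(p-nitrophenol) ≈ 7.2

CH₃CH₂–OTf > CH₃CH₂–ONO₂ > CH₃CH₂–OPO(OH)₂ > CH₃CH₂–OBz > CH₃CH₂–OC₆H₄NO₂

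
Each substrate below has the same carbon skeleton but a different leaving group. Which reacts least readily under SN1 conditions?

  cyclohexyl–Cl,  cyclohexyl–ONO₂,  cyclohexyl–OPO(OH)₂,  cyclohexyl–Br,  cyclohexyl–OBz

cyclohexyl–OBz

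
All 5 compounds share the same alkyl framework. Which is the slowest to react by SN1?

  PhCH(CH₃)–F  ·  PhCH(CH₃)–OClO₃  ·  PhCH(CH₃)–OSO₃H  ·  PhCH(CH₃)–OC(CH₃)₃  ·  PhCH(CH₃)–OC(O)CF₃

PhCH(CH₃)–OC(CH₃)₃

Same R in every case — rank the leaving groups.
Leaving-group ability tracks the stability of the departed species; conjugate-acid pKₐ is the usual yardstick (lower pKₐ → better LG).
PhCH(CH₃)–OClO₃ loses ClO₄⁻: pKₐ(HClO₄) ≈ -10
PhCH(CH₃)–OSO₃H loses HSO₄⁻: pKₐ(H₂SO₄) ≈ -3
PhCH(CH₃)–OC(O)CF₃ loses CF₃COO⁻: pKₐ(CF₃COOH) ≈ 0.2
PhCH(CH₃)–F loses F⁻: pKₐ(HF) ≈ 3.2
PhCH(CH₃)–OC(CH₃)₃ loses (CH₃)₃CO⁻: pKₐ(t-BuOH) ≈ 18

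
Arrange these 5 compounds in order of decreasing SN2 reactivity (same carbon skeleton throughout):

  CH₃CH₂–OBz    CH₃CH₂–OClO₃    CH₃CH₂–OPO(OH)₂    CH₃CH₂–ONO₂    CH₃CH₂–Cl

With the same alkyl group throughout, only the leaving group differentiates the rates.
The more stable X⁻ (or X) is on its own — i.e. the weaker a base it is — the better a leaving group it makes.
CH₃CH₂–OClO₃ loses ClO₄⁻: pKₐ(HClO₄) ≈ -10
CH₃CH₂–Cl loses Cl⁻: pKₐ(HCl) ≈ -7
CH₃CH₂–ONO₂ loses NO₃⁻: pKₐ(HNO₃) ≈ -1.3
CH₃CH₂–OPO(OH)₂ loses H₂PO₄⁻: pKₐ(H₃PO₄) ≈ 2.1
CH₃CH₂–OBz loses PhCOO⁻: pKₐ(C₆H₅COOH) ≈ 4.2

CH₃CH₂–OClO₃ > CH₃CH₂–Cl > CH₃CH₂–ONO₂ > CH₃CH₂–OPO(OH)₂ > CH₃CH₂–OBz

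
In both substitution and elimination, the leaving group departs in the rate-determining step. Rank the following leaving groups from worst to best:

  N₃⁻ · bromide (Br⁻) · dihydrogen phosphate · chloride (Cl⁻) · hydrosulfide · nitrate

hydrosulfide < N₃⁻ < dihydrogen phosphate < nitrate < chloride (Cl⁻) < bromide (Br⁻)

The more stable X⁻ (or X) is on its own — i.e. the weaker a base it is — the better a leaving group it makes.
bromide (Br⁻): pKₐ(HBr) ≈ -9
chloride (Cl⁻): pKₐ(HCl) ≈ -7
nitrate: pKₐ(HNO₃) ≈ -1.3
dihydrogen phosphate: pKₐ(H₃PO₄) ≈ 2.1
N₃⁻: pKₐ(HN₃) ≈ 4.7
hydrosulfide: pKₐ(H₂S) ≈ 7
Listed from poorest to best leaving group as asked.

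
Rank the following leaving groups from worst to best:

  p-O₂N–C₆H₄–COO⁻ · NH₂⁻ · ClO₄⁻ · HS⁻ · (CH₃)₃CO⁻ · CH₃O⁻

NH₂⁻ < (CH₃)₃CO⁻ < CH₃O⁻ < HS⁻ < p-O₂N–C₆H₄–COO⁻ < ClO₄⁻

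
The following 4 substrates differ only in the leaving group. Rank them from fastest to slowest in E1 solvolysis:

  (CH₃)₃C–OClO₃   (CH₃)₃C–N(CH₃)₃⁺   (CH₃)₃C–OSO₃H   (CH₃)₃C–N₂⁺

(CH₃)₃C–N₂⁺ > (CH₃)₃C–OClO₃ > (CH₃)₃C–OSO₃H > (CH₃)₃C–N(CH₃)₃⁺

Identical carbon frameworks mean the comparison reduces to leaving-group quality.
The more stable X⁻ (or X) is on its own — i.e. the weaker a base it is — the better a leaving group it makes.
(CH₃)₃C–N₂⁺ loses N₂: no meaningful conjugate acid; N₂ departs as an exceptionally stable neutral molecule
(CH₃)₃C–OClO₃ loses ClO₄⁻: pKₐ(HClO₄) ≈ -10
(CH₃)₃C–OSO₃H loses HSO₄⁻: pKₐ(H₂SO₄) ≈ -3
(CH₃)₃C–N(CH₃)₃⁺ loses NR'₃: pKₐ(R'₃NH⁺) ≈ 10.7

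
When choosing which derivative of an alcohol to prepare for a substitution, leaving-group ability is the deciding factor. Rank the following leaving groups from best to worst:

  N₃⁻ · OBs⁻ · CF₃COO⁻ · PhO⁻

OBs⁻ > CF₃COO⁻ > N₃⁻ > PhO⁻

Leaving-group ability tracks the stability of the departed species; conjugate-acid pKₐ is the usual yardstick (lower pKₐ → better LG).
OBs⁻: pKₐ(p-BrC₆H₄SO₃H) ≈ -2.8
CF₃COO⁻: pKₐ(CF₃COOH) ≈ 0.2
N₃⁻: pKₐ(HN₃) ≈ 4.7
PhO⁻: pKₐ(C₆H₅OH (phenol)) ≈ 10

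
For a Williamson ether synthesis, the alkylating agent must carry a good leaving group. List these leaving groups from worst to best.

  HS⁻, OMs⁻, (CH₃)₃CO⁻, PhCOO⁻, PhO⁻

The more stable X⁻ (or X) is on its own — i.e. the weaker a base it is — the better a leaving group it makes.
OMs⁻: pKₐ(CH₃SO₃H (MsOH)) ≈ -1.9
PhCOO⁻: pKₐ(C₆H₅COOH) ≈ 4.2
HS⁻: pKₐ(H₂S) ≈ 7 — larger and more polarisable than the oxygen analogue
PhO⁻: pKₐ(C₆H₅OH (phenol)) ≈ 10 — resonance into the ring helps, but still a poor LG
(CH₃)₃CO⁻: pKₐ(t-BuOH) ≈ 18
The question asks for worst first, so the sequence is read in increasing leaving-group ability.

(CH₃)₃CO⁻ < PhO⁻ < HS⁻ < PhCOO⁻ < OMs⁻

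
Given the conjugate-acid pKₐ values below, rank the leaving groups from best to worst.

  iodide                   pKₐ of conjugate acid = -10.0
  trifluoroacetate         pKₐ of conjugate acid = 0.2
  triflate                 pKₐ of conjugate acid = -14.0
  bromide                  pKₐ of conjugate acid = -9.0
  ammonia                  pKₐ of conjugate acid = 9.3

Lower conjugate-acid pKₐ ⇒ weaker base ⇒ better leaving group.
Sorting by the given values: triflate (-14.0), iodide (-10.0), bromide (-9.0), trifluoroacetate (0.2), ammonia (9.3).

triflate > iodide > bromide > trifluoroacetate > ammonia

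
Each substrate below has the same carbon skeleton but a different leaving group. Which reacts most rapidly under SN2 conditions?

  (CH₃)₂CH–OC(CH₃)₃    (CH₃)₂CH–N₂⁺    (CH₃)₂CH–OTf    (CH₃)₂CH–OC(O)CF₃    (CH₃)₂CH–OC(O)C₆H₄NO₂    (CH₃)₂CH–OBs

(CH₃)₂CH–N₂⁺

With the same alkyl group throughout, only the leaving group differentiates the rates.
The more stable X⁻ (or X) is on its own — i.e. the weaker a base it is — the better a leaving group it makes.
(CH₃)₂CH–N₂⁺ loses N₂: no meaningful conjugate acid; N₂ departs as an exceptionally stable neutral molecule
(CH₃)₂CH–OTf loses OTf⁻: pKₐ(CF₃SO₃H (triflic acid)) ≈ -14
(CH₃)₂CH–OBs loses OBs⁻: pKₐ(p-BrC₆H₄SO₃H) ≈ -2.8
(CH₃)₂CH–OC(O)CF₃ loses CF₃COO⁻: pKₐ(CF₃COOH) ≈ 0.2
(CH₃)₂CH–OC(O)C₆H₄NO₂ loses p-O₂N–C₆H₄–COO⁻: pKₐ(p-nitrobenzoic acid) ≈ 3.4
(CH₃)₂CH–OC(CH₃)₃ loses (CH₃)₃CO⁻: pKₐ(t-BuOH) ≈ 18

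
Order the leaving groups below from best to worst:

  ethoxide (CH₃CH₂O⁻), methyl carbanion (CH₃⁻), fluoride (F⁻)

Leaving-group ability tracks the stability of the departed species; conjugate-acid pKₐ is the usual yardstick (lower pKₐ → better LG).
fluoride (F⁻): pKₐ(HF) ≈ 3.2 — small and strongly basic; the poor halide leaving group
ethoxide (CH₃CH₂O⁻): pKₐ(CH₃CH₂OH) ≈ 16 — strong base; alkoxides do not leave unassisted
methyl carbanion (CH₃⁻): pKₐ(CH₄) ≈ 48

fluoride (F⁻) > ethoxide (CH₃CH₂O⁻) > methyl carbanion (CH₃⁻)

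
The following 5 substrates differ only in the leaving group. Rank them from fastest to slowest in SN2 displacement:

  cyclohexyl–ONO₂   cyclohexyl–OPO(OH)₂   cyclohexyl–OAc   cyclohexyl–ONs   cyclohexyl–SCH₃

The skeletons are identical, so relative rate is governed entirely by leaving-group ability.
The more stable X⁻ (or X) is on its own — i.e. the weaker a base it is — the better a leaving group it makes.
cyclohexyl–ONs loses ONs⁻: pKₐ(p-O₂NC₆H₄SO₃H) ≈ -3.5
cyclohexyl–ONO₂ loses NO₃⁻: pKₐ(HNO₃) ≈ -1.3
cyclohexyl–OPO(OH)₂ loses H₂PO₄⁻: pKₐ(H₃PO₄) ≈ 2.1
cyclohexyl–OAc loses AcO⁻: pKₐ(CH₃COOH) ≈ 4.8
cyclohexyl–SCH₃ loses RS⁻: pKₐ(RSH (a thiol)) ≈ 10.5

cyclohexyl–ONs > cyclohexyl–ONO₂ > cyclohexyl–OPO(OH)₂ > cyclohexyl–OAc > cyclohexyl–SCH₃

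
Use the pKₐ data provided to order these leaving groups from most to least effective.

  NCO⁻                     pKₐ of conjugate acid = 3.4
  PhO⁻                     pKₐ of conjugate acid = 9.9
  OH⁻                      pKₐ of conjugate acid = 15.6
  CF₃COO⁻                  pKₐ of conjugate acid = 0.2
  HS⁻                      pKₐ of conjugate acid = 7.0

CF₃COO⁻ > NCO⁻ > HS⁻ > PhO⁻ > OH⁻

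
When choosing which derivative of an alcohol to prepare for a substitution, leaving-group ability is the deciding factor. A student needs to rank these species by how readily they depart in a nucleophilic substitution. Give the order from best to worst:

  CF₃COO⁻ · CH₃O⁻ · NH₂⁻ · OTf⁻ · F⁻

OTf⁻: pKₐ(CF₃SO₃H (triflic acid)) ≈ -14
CF₃COO⁻: pKₐ(CF₃COOH) ≈ 0.2
F⁻: pKₐ(HF) ≈ 3.2
CH₃O⁻: pKₐ(CH₃OH) ≈ 15.5
NH₂⁻: pKₐ(NH₃) ≈ 38

OTf⁻ > CF₃COO⁻ > F⁻ > CH₃O⁻ > NH₂⁻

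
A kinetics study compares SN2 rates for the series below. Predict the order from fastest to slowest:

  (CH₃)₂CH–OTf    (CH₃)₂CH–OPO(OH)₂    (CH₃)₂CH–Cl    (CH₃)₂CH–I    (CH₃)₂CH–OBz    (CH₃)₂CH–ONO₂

(CH₃)₂CH–OTf > (CH₃)₂CH–I > (CH₃)₂CH–Cl > (CH₃)₂CH–ONO₂ > (CH₃)₂CH–OPO(OH)₂ > (CH₃)₂CH–OBz

Same R in every case — rank the leaving groups.
Rank by basicity of the departing species: weakest base leaves most easily.
(CH₃)₂CH–OTf loses OTf⁻: pKₐ(CF₃SO₃H (triflic acid)) ≈ -14
(CH₃)₂CH–I loses I⁻: pKₐ(HI) ≈ -10
(CH₃)₂CH–Cl loses Cl⁻: pKₐ(HCl) ≈ -7
(CH₃)₂CH–ONO₂ loses NO₃⁻: pKₐ(HNO₃) ≈ -1.3
(CH₃)₂CH–OPO(OH)₂ loses H₂PO₄⁻: pKₐ(H₃PO₄) ≈ 2.1
(CH₃)₂CH–OBz loses PhCOO⁻: pKₐ(C₆H₅COOH) ≈ 4.2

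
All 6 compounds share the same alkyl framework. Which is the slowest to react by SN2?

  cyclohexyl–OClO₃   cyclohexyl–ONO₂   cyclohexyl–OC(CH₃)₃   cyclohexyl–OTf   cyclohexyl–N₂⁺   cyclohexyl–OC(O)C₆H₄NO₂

cyclohexyl–OC(CH₃)₃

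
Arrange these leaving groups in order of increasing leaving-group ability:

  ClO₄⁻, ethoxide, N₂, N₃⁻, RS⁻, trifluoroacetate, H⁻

H⁻ < ethoxide < RS⁻ < N₃⁻ < trifluoroacetate < ClO₄⁻ < N₂

Leaving-group ability tracks the stability of the departed species; conjugate-acid pKₐ is the usual yardstick (lower pKₐ → better LG).
N₂: no meaningful conjugate acid; N₂ departs as an exceptionally stable neutral molecule
ClO₄⁻: pKₐ(HClO₄) ≈ -10 — extremely weak base; rarely used for safety reasons
trifluoroacetate: pKₐ(CF₃COOH) ≈ 0.2 — strongly electron-withdrawing CF₃ stabilises the carboxylate
N₃⁻: pKₐ(HN₃) ≈ 4.7 — linear, resonance-stabilised
RS⁻: pKₐ(RSH (a thiol)) ≈ 10.5
ethoxide: pKₐ(CH₃CH₂OH) ≈ 16
H⁻: pKₐ(H₂) ≈ 36
Reversing gives the worst-to-best order requested.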